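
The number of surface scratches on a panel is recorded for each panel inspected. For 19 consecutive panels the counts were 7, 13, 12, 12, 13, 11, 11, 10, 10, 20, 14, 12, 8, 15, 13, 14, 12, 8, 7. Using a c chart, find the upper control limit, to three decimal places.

c̄ = (7 + 13 + 12 + 12 + 13 + 11 + 11 + 10 + 10 + 20 + 14 + 12 + 8 + 15 + 13 + 14 + 12 + 8 + 7) / 19 = 222 / 19 = 11.6842
UCL = c̄ + 3√c̄ = 11.6842 + 3 × √11.6842 = 11.6842 + 3 × 3.4182 = 21.9389

21.939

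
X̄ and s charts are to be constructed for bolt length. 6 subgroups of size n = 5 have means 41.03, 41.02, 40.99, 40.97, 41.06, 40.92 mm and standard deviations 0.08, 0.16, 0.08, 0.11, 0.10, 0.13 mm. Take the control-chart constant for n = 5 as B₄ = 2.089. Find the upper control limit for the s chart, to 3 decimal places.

0.230

s̄ = (0.08 + 0.16 + 0.08 + 0.11 + 0.10 + 0.13) / 6 = 0.1100
UCL_s = B₄·s̄ = 2.089 × 0.1100 = 0.2298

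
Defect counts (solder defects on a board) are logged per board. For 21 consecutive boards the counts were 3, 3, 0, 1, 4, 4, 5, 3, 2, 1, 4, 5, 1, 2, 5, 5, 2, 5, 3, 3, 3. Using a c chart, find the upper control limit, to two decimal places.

c̄ = (3 + 3 + 0 + 1 + 4 + 4 + 5 + 3 + 2 + 1 + 4 + 5 + 1 + 2 + 5 + 5 + 2 + 5 + 3 + 3 + 3) / 21 = 64 / 21 = 3.0476
UCL = c̄ + 3√c̄ = 3.0476 + 3 × √3.0476 = 3.0476 + 3 × 1.7457 = 8.2848

8.28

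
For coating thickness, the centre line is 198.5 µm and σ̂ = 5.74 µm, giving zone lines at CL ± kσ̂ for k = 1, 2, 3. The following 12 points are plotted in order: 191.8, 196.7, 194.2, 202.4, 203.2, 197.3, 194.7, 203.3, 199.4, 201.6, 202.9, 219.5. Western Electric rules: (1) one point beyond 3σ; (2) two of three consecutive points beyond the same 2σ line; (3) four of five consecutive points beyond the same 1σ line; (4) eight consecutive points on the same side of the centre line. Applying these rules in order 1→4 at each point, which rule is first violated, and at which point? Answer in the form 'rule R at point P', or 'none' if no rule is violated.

Zone of each point (C = within 1σ̂, B = 1σ̂–2σ̂, A = 2σ̂–3σ̂, * = beyond 3σ̂; sign = side of CL): 1:-B, 2:-C, 3:-C, 4:+C, 5:+C, 6:-C, 7:-C, 8:+C, 9:+C, 10:+C, 11:+C, 12:+*
Rule 1 (one point beyond the 3σ limits) is satisfied at point 12.

rule 1 at point 12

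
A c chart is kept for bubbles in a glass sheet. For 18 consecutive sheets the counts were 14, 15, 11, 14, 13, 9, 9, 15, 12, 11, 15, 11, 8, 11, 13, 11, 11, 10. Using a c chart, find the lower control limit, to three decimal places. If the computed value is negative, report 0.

c̄ = (14 + 15 + 11 + 14 + 13 + 9 + 9 + 15 + 12 + 11 + 15 + 11 + 8 + 11 + 13 + 11 + 11 + 10) / 18 = 213 / 18 = 11.8333
LCL = c̄ − 3√c̄ = 11.8333 − 3 × 3.4400 = 1.5134

1.513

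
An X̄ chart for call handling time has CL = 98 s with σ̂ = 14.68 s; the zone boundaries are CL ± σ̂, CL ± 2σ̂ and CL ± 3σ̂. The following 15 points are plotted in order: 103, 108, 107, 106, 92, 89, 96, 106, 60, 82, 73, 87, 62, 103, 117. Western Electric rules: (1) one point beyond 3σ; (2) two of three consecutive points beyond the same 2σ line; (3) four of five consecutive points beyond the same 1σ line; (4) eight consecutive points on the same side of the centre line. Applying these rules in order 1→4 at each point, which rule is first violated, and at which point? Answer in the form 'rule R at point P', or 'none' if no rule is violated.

rule 3 at point 13

Zone of each point (C = within 1σ̂, B = 1σ̂–2σ̂, A = 2σ̂–3σ̂, * = beyond 3σ̂; sign = side of CL): 1:+C, 2:+C, 3:+C, 4:+C, 5:-C, 6:-C, 7:-C, 8:+C, 9:-A, 10:-B, 11:-B, 12:-C, 13:-A, 14:+C, 15:+B
Rule 3 (four of five consecutive points beyond the same 1σ limit) is satisfied at point 13.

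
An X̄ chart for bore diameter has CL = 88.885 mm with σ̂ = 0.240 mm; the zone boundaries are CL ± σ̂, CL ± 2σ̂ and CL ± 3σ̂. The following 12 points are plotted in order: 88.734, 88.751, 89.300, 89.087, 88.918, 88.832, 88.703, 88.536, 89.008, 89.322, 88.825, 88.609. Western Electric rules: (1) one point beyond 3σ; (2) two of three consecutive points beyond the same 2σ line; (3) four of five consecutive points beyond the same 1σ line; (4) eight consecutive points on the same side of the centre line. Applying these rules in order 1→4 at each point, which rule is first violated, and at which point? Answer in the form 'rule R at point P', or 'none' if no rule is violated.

none

Zone of each point (C = within 1σ̂, B = 1σ̂–2σ̂, A = 2σ̂–3σ̂, * = beyond 3σ̂; sign = side of CL): 1:-C, 2:-C, 3:+B, 4:+C, 5:+C, 6:-C, 7:-C, 8:-B, 9:+C, 10:+B, 11:-C, 12:-B
No rule fires across all 12 points.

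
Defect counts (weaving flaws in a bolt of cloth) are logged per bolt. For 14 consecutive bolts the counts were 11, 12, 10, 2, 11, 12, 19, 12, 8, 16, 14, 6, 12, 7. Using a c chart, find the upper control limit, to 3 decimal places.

20.742

c̄ = (11 + 12 + 10 + 2 + 11 + 12 + 19 + 12 + 8 + 16 + 14 + 6 + 12 + 7) / 14 = 152 / 14 = 10.8571
UCL = c̄ + 3√c̄ = 10.8571 + 3 × √10.8571 = 10.8571 + 3 × 3.2950 = 20.7422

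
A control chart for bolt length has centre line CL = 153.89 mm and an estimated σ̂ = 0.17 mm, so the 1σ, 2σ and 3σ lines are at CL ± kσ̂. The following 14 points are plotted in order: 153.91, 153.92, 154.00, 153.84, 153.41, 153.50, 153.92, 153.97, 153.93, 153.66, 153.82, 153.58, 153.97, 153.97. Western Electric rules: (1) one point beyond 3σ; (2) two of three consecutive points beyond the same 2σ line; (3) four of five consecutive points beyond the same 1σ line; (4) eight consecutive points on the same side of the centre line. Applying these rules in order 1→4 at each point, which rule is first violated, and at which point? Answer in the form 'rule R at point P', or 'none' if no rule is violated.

rule 2 at point 6

Zone of each point (C = within 1σ̂, B = 1σ̂–2σ̂, A = 2σ̂–3σ̂, * = beyond 3σ̂; sign = side of CL): 1:+C, 2:+C, 3:+C, 4:-C, 5:-A, 6:-A, 7:+C, 8:+C, 9:+C, 10:-B, 11:-C, 12:-B, 13:+C, 14:+C
Rule 2 (two of three consecutive points beyond the same 2σ limit) is satisfied at point 6.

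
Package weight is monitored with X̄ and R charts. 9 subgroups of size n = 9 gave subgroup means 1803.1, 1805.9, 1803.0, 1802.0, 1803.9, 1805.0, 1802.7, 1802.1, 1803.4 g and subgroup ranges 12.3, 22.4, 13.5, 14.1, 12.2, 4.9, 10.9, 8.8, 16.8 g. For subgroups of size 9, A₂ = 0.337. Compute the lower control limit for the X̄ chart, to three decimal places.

1799.116

X̄̄ = (1803.1 + 1805.9 + 1803.0 + 1802.0 + 1803.9 + 1805.0 + 1802.7 + 1802.1 + 1803.4) / 9 = 16231.1000 / 9 = 1803.4556
R̄ = (12.3 + 22.4 + 13.5 + 14.1 + 12.2 + 4.9 + 10.9 + 8.8 + 16.8) / 9 = 115.9000 / 9 = 12.8778
LCL = X̄̄ − A₂·R̄ = 1803.4556 − 0.337 × 12.8778 = 1799.1157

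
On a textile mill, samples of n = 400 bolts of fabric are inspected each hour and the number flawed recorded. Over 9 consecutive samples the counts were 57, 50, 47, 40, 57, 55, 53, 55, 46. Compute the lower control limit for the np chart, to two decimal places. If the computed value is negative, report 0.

p̄ = Σdᵢ / (k·n) = 460 / (9 × 400) = 0.12778
LCL = np̄ − 3·√(np̄(1−p̄)) = 51.1111 − 3 × 6.6768 = 31.0806

31.08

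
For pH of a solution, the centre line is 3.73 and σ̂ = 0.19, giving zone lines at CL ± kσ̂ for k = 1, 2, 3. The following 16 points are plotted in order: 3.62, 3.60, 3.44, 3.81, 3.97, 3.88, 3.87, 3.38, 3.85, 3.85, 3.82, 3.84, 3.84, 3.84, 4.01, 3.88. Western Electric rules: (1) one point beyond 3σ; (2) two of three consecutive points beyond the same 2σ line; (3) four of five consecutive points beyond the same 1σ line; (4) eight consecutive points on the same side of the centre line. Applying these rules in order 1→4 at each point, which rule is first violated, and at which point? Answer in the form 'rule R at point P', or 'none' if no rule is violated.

rule 4 at point 16

Zone of each point (C = within 1σ̂, B = 1σ̂–2σ̂, A = 2σ̂–3σ̂, * = beyond 3σ̂; sign = side of CL): 1:-C, 2:-C, 3:-B, 4:+C, 5:+B, 6:+C, 7:+C, 8:-B, 9:+C, 10:+C, 11:+C, 12:+C, 13:+C, 14:+C, 15:+B, 16:+C
Rule 4 (eight consecutive points on the same side of the centre line) is satisfied at point 16.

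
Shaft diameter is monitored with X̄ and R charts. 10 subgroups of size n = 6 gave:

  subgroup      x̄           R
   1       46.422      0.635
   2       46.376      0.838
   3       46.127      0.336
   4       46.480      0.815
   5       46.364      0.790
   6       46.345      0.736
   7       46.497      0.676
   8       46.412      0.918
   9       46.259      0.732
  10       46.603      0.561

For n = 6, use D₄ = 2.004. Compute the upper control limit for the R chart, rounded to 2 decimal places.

1.41

R̄ = (0.635 + 0.838 + 0.336 + 0.815 + 0.790 + 0.736 + 0.676 + 0.918 + 0.732 + 0.561) / 10 = 7.0370 / 10 = 0.7037
UCL_R = D₄·R̄ = 2.004 × 0.7037 = 1.4102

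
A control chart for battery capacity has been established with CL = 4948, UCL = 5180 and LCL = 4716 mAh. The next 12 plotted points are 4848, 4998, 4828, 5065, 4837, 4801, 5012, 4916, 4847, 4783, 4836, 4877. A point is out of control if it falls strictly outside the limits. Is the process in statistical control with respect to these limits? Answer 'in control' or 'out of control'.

All 12 points lie within [4716, 5180].

in control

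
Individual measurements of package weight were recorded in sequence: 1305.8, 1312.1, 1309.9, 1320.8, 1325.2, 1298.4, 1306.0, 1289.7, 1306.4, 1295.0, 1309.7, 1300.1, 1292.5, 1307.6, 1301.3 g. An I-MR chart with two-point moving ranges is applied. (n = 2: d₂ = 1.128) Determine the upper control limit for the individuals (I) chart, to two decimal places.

1334.98

X̄ = (1305.8 + 1312.1 + 1309.9 + 1320.8 + 1325.2 + 1298.4 + 1306.0 + 1289.7 + 1306.4 + 1295.0 + 1309.7 + 1300.1 + 1292.5 + 1307.6 + 1301.3) / 15 = 1305.3667
Moving ranges: 6.3, 2.2, 10.9, 4.4, 26.8, 7.6, 16.3, 16.7, 11.4, 14.7, 9.6, 7.6, 15.1, 6.3; M̄R̄ = 155.9000 / 14 = 11.1357
UCL = X̄ + 3·M̄R̄/d₂ = 1305.3667 + 3 × 11.1357 / 1.128 = 1334.9829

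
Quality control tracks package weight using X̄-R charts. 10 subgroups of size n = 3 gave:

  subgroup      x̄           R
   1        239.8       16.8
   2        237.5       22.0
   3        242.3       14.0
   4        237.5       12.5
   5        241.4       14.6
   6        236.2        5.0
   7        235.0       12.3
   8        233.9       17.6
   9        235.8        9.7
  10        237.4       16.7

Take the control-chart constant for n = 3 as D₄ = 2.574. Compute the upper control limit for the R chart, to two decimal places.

36.34

R̄ = (16.8 + 22.0 + 14.0 + 12.5 + 14.6 + 5.0 + 12.3 + 17.6 + 9.7 + 16.7) / 10 = 141.2000 / 10 = 14.1200
UCL_R = D₄·R̄ = 2.574 × 14.1200 = 36.3449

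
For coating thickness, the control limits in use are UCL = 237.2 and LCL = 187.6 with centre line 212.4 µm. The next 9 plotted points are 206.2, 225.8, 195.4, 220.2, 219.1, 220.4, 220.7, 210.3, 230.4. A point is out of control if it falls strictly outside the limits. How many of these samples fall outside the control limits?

0

All 9 points lie within [187.6, 237.2].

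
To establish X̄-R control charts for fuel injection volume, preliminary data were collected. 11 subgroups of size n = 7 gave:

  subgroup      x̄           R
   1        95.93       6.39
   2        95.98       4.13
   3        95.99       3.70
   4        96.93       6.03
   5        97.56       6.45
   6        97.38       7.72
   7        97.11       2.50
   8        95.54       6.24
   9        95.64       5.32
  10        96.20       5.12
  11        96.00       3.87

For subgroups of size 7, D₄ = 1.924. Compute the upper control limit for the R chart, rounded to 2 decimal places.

R̄ = (6.39 + 4.13 + 3.70 + 6.03 + 6.45 + 7.72 + 2.50 + 6.24 + 5.32 + 5.12 + 3.87) / 11 = 57.4700 / 11 = 5.2245
UCL_R = D₄·R̄ = 1.924 × 5.2245 = 10.0520

10.05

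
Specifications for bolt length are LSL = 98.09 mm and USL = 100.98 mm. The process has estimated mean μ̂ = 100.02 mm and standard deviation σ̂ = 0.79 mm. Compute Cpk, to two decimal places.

Cpu = (USL − μ̂) / (3σ̂) = (100.98 − 100.02) / (3 × 0.79) = 0.4051; Cpl = (μ̂ − LSL) / (3σ̂) = (100.02 − 98.09) / (3 × 0.79) = 0.8143; Cpk = min(Cpu, Cpl) = 0.4051

0.41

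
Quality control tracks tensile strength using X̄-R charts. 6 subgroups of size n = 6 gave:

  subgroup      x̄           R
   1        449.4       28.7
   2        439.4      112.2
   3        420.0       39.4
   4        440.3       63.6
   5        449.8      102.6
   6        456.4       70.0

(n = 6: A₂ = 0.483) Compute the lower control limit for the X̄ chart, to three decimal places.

X̄̄ = (449.4 + 439.4 + 420.0 + 440.3 + 449.8 + 456.4) / 6 = 2655.3000 / 6 = 442.5500
R̄ = (28.7 + 112.2 + 39.4 + 63.6 + 102.6 + 70.0) / 6 = 416.5000 / 6 = 69.4167
LCL = X̄̄ − A₂·R̄ = 442.5500 − 0.483 × 69.4167 = 409.0217

409.022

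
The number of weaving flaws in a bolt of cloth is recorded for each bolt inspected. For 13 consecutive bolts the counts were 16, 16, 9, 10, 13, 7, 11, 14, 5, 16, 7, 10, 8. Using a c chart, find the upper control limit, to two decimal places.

c̄ = (16 + 16 + 9 + 10 + 13 + 7 + 11 + 14 + 5 + 16 + 7 + 10 + 8) / 13 = 142 / 13 = 10.9231
UCL = c̄ + 3√c̄ = 10.9231 + 3 × √10.9231 = 10.9231 + 3 × 3.3050 = 20.8381

20.84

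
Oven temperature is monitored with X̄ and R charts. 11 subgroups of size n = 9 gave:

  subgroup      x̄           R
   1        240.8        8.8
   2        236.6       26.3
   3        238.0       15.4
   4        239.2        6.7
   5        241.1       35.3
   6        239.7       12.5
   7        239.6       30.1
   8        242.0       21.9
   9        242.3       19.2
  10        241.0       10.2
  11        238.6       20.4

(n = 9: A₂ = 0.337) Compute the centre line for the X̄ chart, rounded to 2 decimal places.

239.90

X̄̄ = (240.8 + 236.6 + 238.0 + 239.2 + 241.1 + 239.7 + 239.6 + 242.0 + 242.3 + 241.0 + 238.6) / 11 = 2638.9000 / 11 = 239.9000
CL = X̄̄ = 239.9000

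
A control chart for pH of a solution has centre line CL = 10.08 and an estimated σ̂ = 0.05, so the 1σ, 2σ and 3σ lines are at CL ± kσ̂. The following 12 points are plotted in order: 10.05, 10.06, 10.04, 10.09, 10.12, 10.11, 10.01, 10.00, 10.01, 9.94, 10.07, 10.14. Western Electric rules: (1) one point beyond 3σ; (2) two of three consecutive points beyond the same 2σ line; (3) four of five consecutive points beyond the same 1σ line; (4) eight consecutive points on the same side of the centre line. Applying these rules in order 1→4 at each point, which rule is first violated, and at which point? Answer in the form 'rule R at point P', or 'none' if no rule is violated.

rule 3 at point 10

Zone of each point (C = within 1σ̂, B = 1σ̂–2σ̂, A = 2σ̂–3σ̂, * = beyond 3σ̂; sign = side of CL): 1:-C, 2:-C, 3:-C, 4:+C, 5:+C, 6:+C, 7:-B, 8:-B, 9:-B, 10:-A, 11:-C, 12:+B
Rule 3 (four of five consecutive points beyond the same 1σ limit) is satisfied at point 10.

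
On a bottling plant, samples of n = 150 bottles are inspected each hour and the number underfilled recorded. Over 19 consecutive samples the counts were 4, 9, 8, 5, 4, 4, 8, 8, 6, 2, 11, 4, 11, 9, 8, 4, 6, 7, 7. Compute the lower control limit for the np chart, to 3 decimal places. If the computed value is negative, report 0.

p̄ = Σdᵢ / (k·n) = 125 / (19 × 150) = 0.04386
LCL = np̄ − 3·√(np̄(1−p̄)) = 6.5789 − 3 × 2.5081 = -0.9453 → 0 (negative, so LCL = 0)

0.000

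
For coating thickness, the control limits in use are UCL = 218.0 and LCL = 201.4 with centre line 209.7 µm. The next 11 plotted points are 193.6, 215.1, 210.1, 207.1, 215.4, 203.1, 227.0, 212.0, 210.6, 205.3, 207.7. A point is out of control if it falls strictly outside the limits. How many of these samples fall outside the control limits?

Compare each point to [201.4, 218.0]: sample 1 = 193.6 < LCL; sample 7 = 227.0 > UCL.

2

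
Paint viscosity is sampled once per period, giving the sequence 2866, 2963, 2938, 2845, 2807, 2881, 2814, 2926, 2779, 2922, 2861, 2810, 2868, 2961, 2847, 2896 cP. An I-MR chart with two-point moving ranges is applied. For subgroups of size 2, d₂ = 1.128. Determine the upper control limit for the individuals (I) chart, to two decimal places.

3090.67

X̄ = (2866 + 2963 + 2938 + 2845 + 2807 + 2881 + 2814 + 2926 + 2779 + 2922 + 2861 + 2810 + 2868 + 2961 + 2847 + 2896) / 16 = 2874.0000
Moving ranges: 97, 25, 93, 38, 74, 67, 112, 147, 143, 61, 51, 58, 93, 114, 49; M̄R̄ = 1222.0000 / 15 = 81.4667
UCL = X̄ + 3·M̄R̄/d₂ = 2874.0000 + 3 × 81.4667 / 1.128 = 3090.6667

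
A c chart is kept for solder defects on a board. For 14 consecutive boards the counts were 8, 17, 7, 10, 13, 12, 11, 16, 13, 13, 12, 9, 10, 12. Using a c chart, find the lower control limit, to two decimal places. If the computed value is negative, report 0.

c̄ = (8 + 17 + 7 + 10 + 13 + 12 + 11 + 16 + 13 + 13 + 12 + 9 + 10 + 12) / 14 = 163 / 14 = 11.6429
LCL = c̄ − 3√c̄ = 11.6429 − 3 × 3.4122 = 1.4064

1.41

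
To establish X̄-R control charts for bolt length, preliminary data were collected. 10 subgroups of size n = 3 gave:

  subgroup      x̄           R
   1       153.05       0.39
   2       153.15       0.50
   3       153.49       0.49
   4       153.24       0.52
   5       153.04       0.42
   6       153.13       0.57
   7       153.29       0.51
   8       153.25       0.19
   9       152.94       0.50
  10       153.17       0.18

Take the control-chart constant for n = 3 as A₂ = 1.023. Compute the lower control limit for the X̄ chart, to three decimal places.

152.738

X̄̄ = (153.05 + 153.15 + 153.49 + 153.24 + 153.04 + 153.13 + 153.29 + 153.25 + 152.94 + 153.17) / 10 = 1531.7500 / 10 = 153.1750
R̄ = (0.39 + 0.50 + 0.49 + 0.52 + 0.42 + 0.57 + 0.51 + 0.19 + 0.50 + 0.18) / 10 = 4.2700 / 10 = 0.4270
LCL = X̄̄ − A₂·R̄ = 153.1750 − 1.023 × 0.4270 = 152.7382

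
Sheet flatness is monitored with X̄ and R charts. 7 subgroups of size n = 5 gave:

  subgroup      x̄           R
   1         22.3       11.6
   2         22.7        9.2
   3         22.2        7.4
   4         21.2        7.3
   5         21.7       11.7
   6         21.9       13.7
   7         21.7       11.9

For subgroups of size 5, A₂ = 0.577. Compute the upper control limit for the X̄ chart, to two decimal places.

27.96

X̄̄ = (22.3 + 22.7 + 22.2 + 21.2 + 21.7 + 21.9 + 21.7) / 7 = 153.7000 / 7 = 21.9571
R̄ = (11.6 + 9.2 + 7.4 + 7.3 + 11.7 + 13.7 + 11.9) / 7 = 72.8000 / 7 = 10.4000
UCL = X̄̄ + A₂·R̄ = 21.9571 + 0.577 × 10.4000 = 27.9579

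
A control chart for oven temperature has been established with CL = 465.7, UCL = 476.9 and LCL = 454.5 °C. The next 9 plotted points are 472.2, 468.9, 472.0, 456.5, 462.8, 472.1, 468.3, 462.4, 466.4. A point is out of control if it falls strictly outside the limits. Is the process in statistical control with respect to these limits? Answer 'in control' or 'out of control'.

in control

All 9 points lie within [454.5, 476.9].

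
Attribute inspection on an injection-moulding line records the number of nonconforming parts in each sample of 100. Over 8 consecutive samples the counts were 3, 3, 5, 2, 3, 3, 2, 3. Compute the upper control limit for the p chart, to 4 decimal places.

p̄ = Σdᵢ / (k·n) = 24 / (8 × 100) = 0.03000
UCL = p̄ + 3·√(p̄(1−p̄)/n) = 0.03000 + 3 × √(0.03000×0.97000/100) = 0.03000 + 3 × 0.01706 = 0.08118

0.0812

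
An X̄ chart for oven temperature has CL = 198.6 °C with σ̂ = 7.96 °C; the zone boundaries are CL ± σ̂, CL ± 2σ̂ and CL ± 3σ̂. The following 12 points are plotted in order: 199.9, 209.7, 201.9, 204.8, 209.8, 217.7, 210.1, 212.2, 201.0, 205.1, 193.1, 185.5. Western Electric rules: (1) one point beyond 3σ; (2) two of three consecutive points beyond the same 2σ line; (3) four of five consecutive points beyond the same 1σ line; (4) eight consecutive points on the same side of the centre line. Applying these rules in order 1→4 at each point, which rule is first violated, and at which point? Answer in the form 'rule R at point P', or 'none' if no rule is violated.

rule 3 at point 8

Zone of each point (C = within 1σ̂, B = 1σ̂–2σ̂, A = 2σ̂–3σ̂, * = beyond 3σ̂; sign = side of CL): 1:+C, 2:+B, 3:+C, 4:+C, 5:+B, 6:+A, 7:+B, 8:+B, 9:+C, 10:+C, 11:-C, 12:-B
Rule 3 (four of five consecutive points beyond the same 1σ limit) is satisfied at point 8.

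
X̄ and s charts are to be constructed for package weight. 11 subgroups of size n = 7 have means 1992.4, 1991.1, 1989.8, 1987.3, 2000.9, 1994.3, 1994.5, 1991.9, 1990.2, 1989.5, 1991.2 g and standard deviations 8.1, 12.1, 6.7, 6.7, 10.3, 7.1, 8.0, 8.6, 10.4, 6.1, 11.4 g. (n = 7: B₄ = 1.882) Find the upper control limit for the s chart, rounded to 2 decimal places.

s̄ = (8.1 + 12.1 + 6.7 + 6.7 + 10.3 + 7.1 + 8.0 + 8.6 + 10.4 + 6.1 + 11.4) / 11 = 8.6818
UCL_s = B₄·s̄ = 1.882 × 8.6818 = 16.3392

16.34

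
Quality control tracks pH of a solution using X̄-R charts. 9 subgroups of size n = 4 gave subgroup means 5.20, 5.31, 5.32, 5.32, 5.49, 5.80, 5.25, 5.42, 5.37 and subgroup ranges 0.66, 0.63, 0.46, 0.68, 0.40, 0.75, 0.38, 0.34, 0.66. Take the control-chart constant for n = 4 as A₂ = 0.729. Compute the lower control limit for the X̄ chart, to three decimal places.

4.985

X̄̄ = (5.20 + 5.31 + 5.32 + 5.32 + 5.49 + 5.80 + 5.25 + 5.42 + 5.37) / 9 = 48.4800 / 9 = 5.3867
R̄ = (0.66 + 0.63 + 0.46 + 0.68 + 0.40 + 0.75 + 0.38 + 0.34 + 0.66) / 9 = 4.9600 / 9 = 0.5511
LCL = X̄̄ − A₂·R̄ = 5.3867 − 0.729 × 0.5511 = 4.9849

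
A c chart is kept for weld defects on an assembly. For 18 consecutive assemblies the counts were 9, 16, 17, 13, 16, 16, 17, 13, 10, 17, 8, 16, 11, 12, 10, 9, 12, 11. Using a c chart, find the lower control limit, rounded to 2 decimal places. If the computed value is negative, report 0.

c̄ = (9 + 16 + 17 + 13 + 16 + 16 + 17 + 13 + 10 + 17 + 8 + 16 + 11 + 12 + 10 + 9 + 12 + 11) / 18 = 233 / 18 = 12.9444
LCL = c̄ − 3√c̄ = 12.9444 − 3 × 3.5978 = 2.1509

2.15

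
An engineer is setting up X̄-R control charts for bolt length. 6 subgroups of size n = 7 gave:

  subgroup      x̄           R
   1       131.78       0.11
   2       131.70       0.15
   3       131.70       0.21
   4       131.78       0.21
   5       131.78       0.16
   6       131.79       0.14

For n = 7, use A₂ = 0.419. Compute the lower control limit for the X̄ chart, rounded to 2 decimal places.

131.69

X̄̄ = (131.78 + 131.70 + 131.70 + 131.78 + 131.78 + 131.79) / 6 = 790.5300 / 6 = 131.7550
R̄ = (0.11 + 0.15 + 0.21 + 0.21 + 0.16 + 0.14) / 6 = 0.9800 / 6 = 0.1633
LCL = X̄̄ − A₂·R̄ = 131.7550 − 0.419 × 0.1633 = 131.6866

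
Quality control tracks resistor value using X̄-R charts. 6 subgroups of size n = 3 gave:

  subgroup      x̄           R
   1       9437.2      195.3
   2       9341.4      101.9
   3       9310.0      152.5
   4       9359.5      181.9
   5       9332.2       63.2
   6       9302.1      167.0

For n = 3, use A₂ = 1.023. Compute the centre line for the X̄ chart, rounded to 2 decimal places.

9347.07

X̄̄ = (9437.2 + 9341.4 + 9310.0 + 9359.5 + 9332.2 + 9302.1) / 6 = 56082.4000 / 6 = 9347.0667
CL = X̄̄ = 9347.0667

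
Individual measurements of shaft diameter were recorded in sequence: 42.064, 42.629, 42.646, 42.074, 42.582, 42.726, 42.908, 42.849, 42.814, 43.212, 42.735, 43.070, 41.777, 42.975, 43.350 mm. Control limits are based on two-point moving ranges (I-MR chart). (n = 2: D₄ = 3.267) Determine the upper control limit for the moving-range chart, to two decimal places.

Moving ranges: 0.565, 0.017, 0.572, 0.508, 0.144, 0.182, 0.059, 0.035, 0.398, 0.477, 0.335, 1.293, 1.198, 0.375; M̄R̄ = 6.1580 / 14 = 0.4399
UCL_MR = D₄·M̄R̄ = 3.267 × 0.4399 = 1.4370

1.44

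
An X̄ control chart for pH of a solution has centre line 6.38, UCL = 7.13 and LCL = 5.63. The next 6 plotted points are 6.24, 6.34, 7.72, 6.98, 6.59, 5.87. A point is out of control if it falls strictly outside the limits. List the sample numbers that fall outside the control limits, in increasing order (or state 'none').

3

Compare each point to [5.63, 7.13]: sample 3 = 7.72 > UCL.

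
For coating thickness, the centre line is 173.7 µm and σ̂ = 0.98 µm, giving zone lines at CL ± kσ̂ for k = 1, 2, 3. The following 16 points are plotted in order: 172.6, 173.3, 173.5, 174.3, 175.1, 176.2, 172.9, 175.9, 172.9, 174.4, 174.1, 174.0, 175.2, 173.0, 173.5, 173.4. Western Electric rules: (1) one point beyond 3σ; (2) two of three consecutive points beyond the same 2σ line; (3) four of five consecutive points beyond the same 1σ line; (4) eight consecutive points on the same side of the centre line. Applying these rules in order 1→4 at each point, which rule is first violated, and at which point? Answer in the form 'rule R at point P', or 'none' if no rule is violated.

Zone of each point (C = within 1σ̂, B = 1σ̂–2σ̂, A = 2σ̂–3σ̂, * = beyond 3σ̂; sign = side of CL): 1:-B, 2:-C, 3:-C, 4:+C, 5:+B, 6:+A, 7:-C, 8:+A, 9:-C, 10:+C, 11:+C, 12:+C, 13:+B, 14:-C, 15:-C, 16:-C
Rule 2 (two of three consecutive points beyond the same 2σ limit) is satisfied at point 8.

rule 2 at point 8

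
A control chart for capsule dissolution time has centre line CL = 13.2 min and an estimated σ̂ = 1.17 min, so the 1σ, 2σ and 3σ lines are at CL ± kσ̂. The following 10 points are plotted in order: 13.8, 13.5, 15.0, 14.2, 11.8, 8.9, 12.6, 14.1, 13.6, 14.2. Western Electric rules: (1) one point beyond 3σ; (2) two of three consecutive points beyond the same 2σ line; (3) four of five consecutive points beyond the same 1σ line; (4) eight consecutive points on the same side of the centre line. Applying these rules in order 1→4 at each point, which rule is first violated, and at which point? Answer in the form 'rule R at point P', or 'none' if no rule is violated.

rule 1 at point 6

Zone of each point (C = within 1σ̂, B = 1σ̂–2σ̂, A = 2σ̂–3σ̂, * = beyond 3σ̂; sign = side of CL): 1:+C, 2:+C, 3:+B, 4:+C, 5:-B, 6:-*, 7:-C, 8:+C, 9:+C, 10:+C
Rule 1 (one point beyond the 3σ limits) is satisfied at point 6.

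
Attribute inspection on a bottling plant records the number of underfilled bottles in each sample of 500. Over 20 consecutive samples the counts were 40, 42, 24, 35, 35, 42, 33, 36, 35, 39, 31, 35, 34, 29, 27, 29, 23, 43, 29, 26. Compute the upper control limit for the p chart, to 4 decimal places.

0.1002

p̄ = Σdᵢ / (k·n) = 667 / (20 × 500) = 0.06670
UCL = p̄ + 3·√(p̄(1−p̄)/n) = 0.06670 + 3 × √(0.06670×0.93330/500) = 0.06670 + 3 × 0.01116 = 0.10017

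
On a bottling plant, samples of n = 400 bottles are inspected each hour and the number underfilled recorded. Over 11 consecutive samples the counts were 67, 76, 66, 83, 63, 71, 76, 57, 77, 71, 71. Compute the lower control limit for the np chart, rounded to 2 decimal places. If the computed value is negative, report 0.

p̄ = Σdᵢ / (k·n) = 778 / (11 × 400) = 0.17682
LCL = np̄ − 3·√(np̄(1−p̄)) = 70.7273 − 3 × 7.6303 = 47.8364

47.84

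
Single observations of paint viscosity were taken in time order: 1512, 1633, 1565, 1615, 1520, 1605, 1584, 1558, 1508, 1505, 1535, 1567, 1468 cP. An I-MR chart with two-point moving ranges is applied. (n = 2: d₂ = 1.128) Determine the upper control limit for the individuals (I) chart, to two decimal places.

X̄ = (1512 + 1633 + 1565 + 1615 + 1520 + 1605 + 1584 + 1558 + 1508 + 1505 + 1535 + 1567 + 1468) / 13 = 1551.9231
Moving ranges: 121, 68, 50, 95, 85, 21, 26, 50, 3, 30, 32, 99; M̄R̄ = 680.0000 / 12 = 56.6667
UCL = X̄ + 3·M̄R̄/d₂ = 1551.9231 + 3 × 56.6667 / 1.128 = 1702.6323

1702.63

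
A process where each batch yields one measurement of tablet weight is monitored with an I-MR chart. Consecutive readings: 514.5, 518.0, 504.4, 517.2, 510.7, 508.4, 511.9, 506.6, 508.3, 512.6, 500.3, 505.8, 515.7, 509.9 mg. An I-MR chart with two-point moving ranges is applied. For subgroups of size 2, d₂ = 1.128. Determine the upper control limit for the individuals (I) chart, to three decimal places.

X̄ = (514.5 + 518.0 + 504.4 + 517.2 + 510.7 + 508.4 + 511.9 + 506.6 + 508.3 + 512.6 + 500.3 + 505.8 + 515.7 + 509.9) / 14 = 510.3071
Moving ranges: 3.5, 13.6, 12.8, 6.5, 2.3, 3.5, 5.3, 1.7, 4.3, 12.3, 5.5, 9.9, 5.8; M̄R̄ = 87.0000 / 13 = 6.6923
UCL = X̄ + 3·M̄R̄/d₂ = 510.3071 + 3 × 6.6923 / 1.128 = 528.1058

528.106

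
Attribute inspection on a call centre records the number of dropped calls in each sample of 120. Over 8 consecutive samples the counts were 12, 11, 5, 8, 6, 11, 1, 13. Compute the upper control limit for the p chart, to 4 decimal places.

p̄ = Σdᵢ / (k·n) = 67 / (8 × 120) = 0.06979
UCL = p̄ + 3·√(p̄(1−p̄)/n) = 0.06979 + 3 × √(0.06979×0.93021/120) = 0.06979 + 3 × 0.02326 = 0.13957

0.1396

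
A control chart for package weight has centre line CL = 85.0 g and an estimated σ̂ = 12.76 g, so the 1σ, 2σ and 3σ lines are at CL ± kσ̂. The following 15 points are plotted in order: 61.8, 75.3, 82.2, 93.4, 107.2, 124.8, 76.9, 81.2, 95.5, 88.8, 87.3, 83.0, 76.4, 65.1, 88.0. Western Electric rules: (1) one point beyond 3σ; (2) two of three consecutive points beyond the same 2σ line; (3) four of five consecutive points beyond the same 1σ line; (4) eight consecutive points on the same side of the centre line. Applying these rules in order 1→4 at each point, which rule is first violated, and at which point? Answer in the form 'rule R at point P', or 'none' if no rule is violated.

Zone of each point (C = within 1σ̂, B = 1σ̂–2σ̂, A = 2σ̂–3σ̂, * = beyond 3σ̂; sign = side of CL): 1:-B, 2:-C, 3:-C, 4:+C, 5:+B, 6:+*, 7:-C, 8:-C, 9:+C, 10:+C, 11:+C, 12:-C, 13:-C, 14:-B, 15:+C
Rule 1 (one point beyond the 3σ limits) is satisfied at point 6.

rule 1 at point 6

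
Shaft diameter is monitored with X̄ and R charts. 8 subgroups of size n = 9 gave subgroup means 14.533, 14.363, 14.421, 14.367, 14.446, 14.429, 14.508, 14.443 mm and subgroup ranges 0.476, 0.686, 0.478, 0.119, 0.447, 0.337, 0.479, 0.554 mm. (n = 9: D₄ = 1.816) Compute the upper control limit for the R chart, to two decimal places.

0.81

R̄ = (0.476 + 0.686 + 0.478 + 0.119 + 0.447 + 0.337 + 0.479 + 0.554) / 8 = 3.5760 / 8 = 0.4470
UCL_R = D₄·R̄ = 1.816 × 0.4470 = 0.8118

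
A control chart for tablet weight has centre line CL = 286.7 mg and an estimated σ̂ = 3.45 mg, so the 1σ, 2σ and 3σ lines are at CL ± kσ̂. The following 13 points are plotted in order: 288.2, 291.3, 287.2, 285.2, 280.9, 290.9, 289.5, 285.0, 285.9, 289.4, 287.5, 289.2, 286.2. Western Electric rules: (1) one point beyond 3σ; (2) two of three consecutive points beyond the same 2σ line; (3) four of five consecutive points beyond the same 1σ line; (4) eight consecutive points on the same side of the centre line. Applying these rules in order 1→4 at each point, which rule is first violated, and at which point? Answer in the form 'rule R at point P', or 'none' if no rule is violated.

Zone of each point (C = within 1σ̂, B = 1σ̂–2σ̂, A = 2σ̂–3σ̂, * = beyond 3σ̂; sign = side of CL): 1:+C, 2:+B, 3:+C, 4:-C, 5:-B, 6:+B, 7:+C, 8:-C, 9:-C, 10:+C, 11:+C, 12:+C, 13:-C
No rule fires across all 13 points.

none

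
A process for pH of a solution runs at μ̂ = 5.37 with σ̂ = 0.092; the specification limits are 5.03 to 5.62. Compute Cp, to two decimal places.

Cp = (USL − LSL) / (6σ̂) = (5.62 − 5.03) / (6 × 0.092) = 0.5900 / 0.5520 = 1.0688

1.07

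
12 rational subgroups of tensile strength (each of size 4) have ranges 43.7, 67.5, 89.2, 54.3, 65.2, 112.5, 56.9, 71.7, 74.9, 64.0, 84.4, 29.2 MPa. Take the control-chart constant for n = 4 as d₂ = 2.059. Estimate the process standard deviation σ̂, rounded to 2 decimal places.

32.92

R̄ = (43.7 + 67.5 + 89.2 + 54.3 + 65.2 + 112.5 + 56.9 + 71.7 + 74.9 + 64.0 + 84.4 + 29.2) / 12 = 67.7917
σ̂ = R̄ / d₂ = 67.7917 / 2.059 = 32.9246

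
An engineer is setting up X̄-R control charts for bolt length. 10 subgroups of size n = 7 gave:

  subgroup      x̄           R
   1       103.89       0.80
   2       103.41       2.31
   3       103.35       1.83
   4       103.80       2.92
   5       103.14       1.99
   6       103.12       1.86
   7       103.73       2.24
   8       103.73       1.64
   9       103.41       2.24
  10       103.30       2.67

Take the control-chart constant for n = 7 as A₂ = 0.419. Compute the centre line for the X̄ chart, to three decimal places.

X̄̄ = (103.89 + 103.41 + 103.35 + 103.80 + 103.14 + 103.12 + 103.73 + 103.73 + 103.41 + 103.30) / 10 = 1034.8800 / 10 = 103.4880
CL = X̄̄ = 103.4880

103.488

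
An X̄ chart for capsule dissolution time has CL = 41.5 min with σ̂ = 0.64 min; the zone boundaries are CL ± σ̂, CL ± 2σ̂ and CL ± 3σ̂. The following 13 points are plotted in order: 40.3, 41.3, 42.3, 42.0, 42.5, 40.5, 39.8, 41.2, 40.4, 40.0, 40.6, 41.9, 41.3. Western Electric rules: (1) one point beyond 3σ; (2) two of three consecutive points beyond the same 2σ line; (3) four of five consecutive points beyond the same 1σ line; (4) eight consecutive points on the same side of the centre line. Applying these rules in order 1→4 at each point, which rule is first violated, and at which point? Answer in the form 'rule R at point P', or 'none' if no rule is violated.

rule 3 at point 10

Zone of each point (C = within 1σ̂, B = 1σ̂–2σ̂, A = 2σ̂–3σ̂, * = beyond 3σ̂; sign = side of CL): 1:-B, 2:-C, 3:+B, 4:+C, 5:+B, 6:-B, 7:-A, 8:-C, 9:-B, 10:-A, 11:-B, 12:+C, 13:-C
Rule 3 (four of five consecutive points beyond the same 1σ limit) is satisfied at point 10.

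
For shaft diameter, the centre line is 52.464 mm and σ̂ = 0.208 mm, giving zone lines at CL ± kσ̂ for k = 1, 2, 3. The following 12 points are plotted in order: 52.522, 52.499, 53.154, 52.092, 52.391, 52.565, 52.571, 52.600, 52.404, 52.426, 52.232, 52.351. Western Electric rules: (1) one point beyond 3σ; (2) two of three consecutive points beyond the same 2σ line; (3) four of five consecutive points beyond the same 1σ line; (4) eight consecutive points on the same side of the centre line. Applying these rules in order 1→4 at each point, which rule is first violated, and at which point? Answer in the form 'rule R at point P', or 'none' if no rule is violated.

Zone of each point (C = within 1σ̂, B = 1σ̂–2σ̂, A = 2σ̂–3σ̂, * = beyond 3σ̂; sign = side of CL): 1:+C, 2:+C, 3:+*, 4:-B, 5:-C, 6:+C, 7:+C, 8:+C, 9:-C, 10:-C, 11:-B, 12:-C
Rule 1 (one point beyond the 3σ limits) is satisfied at point 3.

rule 1 at point 3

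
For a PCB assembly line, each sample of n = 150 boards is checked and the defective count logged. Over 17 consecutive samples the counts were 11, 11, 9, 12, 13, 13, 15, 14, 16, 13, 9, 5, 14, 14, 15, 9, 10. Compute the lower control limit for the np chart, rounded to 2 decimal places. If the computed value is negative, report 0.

p̄ = Σdᵢ / (k·n) = 203 / (17 × 150) = 0.07961
LCL = np̄ − 3·√(np̄(1−p̄)) = 11.9412 − 3 × 3.3152 = 1.9956

2.00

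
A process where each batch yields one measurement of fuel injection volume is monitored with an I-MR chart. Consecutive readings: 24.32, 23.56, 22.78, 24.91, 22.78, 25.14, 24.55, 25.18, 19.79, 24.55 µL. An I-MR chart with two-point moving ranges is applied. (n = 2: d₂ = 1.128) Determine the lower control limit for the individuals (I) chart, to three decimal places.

X̄ = (24.32 + 23.56 + 22.78 + 24.91 + 22.78 + 25.14 + 24.55 + 25.18 + 19.79 + 24.55) / 10 = 23.7560
Moving ranges: 0.76, 0.78, 2.13, 2.13, 2.36, 0.59, 0.63, 5.39, 4.76; M̄R̄ = 19.5300 / 9 = 2.1700
LCL = X̄ − 3·M̄R̄/d₂ = 23.7560 − 3 × 2.1700 / 1.128 = 17.9847

17.985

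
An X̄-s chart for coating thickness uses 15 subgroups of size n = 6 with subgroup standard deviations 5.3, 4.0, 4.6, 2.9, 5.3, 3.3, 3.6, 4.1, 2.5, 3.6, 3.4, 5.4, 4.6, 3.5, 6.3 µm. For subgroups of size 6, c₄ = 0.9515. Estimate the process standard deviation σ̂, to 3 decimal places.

s̄ = (5.3 + 4.0 + 4.6 + 2.9 + 5.3 + 3.3 + 3.6 + 4.1 + 2.5 + 3.6 + 3.4 + 5.4 + 4.6 + 3.5 + 6.3) / 15 = 4.1600
σ̂ = s̄ / c₄ = 4.1600 / 0.9515 = 4.3720

4.372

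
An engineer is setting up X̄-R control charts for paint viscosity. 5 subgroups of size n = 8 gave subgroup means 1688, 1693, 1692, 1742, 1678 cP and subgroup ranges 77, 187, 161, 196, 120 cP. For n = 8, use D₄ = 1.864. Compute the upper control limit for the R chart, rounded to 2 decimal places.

R̄ = (77 + 187 + 161 + 196 + 120) / 5 = 741.0000 / 5 = 148.2000
UCL_R = D₄·R̄ = 1.864 × 148.2000 = 276.2448

276.24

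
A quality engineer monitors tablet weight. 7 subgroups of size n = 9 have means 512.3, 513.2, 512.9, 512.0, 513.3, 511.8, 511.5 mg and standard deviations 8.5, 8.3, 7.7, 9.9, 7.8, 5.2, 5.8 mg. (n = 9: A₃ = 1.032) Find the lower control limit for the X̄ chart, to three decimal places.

504.585

X̄̄ = (512.3 + 513.2 + 512.9 + 512.0 + 513.3 + 511.8 + 511.5) / 7 = 512.4286
s̄ = (8.5 + 8.3 + 7.7 + 9.9 + 7.8 + 5.2 + 5.8) / 7 = 7.6000
LCL = X̄̄ − A₃·s̄ = 512.4286 − 1.032 × 7.6000 = 504.5854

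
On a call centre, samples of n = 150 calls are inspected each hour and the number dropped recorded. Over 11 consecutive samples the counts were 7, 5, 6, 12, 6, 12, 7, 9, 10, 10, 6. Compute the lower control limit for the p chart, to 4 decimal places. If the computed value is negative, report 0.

p̄ = Σdᵢ / (k·n) = 90 / (11 × 150) = 0.05455
LCL = p̄ − 3·√(p̄(1−p̄)/n) = 0.05455 − 3 × 0.01854 = -0.00108 → 0 (negative, so LCL = 0)

0.0000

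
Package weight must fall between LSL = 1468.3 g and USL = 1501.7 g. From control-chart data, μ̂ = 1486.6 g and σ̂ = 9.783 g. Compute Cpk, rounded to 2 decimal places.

Cpu = (USL − μ̂) / (3σ̂) = (1501.7 − 1486.6) / (3 × 9.783) = 0.5145; Cpl = (μ̂ − LSL) / (3σ̂) = (1486.6 − 1468.3) / (3 × 9.783) = 0.6235; Cpk = min(Cpu, Cpl) = 0.5145

0.51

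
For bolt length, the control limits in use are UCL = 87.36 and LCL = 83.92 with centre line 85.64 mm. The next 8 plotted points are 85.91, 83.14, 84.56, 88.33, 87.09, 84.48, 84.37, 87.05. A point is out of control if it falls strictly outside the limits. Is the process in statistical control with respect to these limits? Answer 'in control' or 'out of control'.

out of control

Compare each point to [83.92, 87.36]: sample 2 = 83.14 < LCL; sample 4 = 88.33 > UCL.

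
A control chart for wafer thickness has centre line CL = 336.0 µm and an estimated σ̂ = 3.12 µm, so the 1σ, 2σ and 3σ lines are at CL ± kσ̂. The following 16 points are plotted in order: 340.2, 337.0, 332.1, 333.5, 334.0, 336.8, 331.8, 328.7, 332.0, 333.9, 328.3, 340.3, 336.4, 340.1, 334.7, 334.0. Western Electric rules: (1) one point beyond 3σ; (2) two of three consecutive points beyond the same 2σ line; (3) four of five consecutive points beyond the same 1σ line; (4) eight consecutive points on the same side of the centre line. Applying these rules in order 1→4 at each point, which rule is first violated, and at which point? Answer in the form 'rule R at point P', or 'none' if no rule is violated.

Zone of each point (C = within 1σ̂, B = 1σ̂–2σ̂, A = 2σ̂–3σ̂, * = beyond 3σ̂; sign = side of CL): 1:+B, 2:+C, 3:-B, 4:-C, 5:-C, 6:+C, 7:-B, 8:-A, 9:-B, 10:-C, 11:-A, 12:+B, 13:+C, 14:+B, 15:-C, 16:-C
Rule 3 (four of five consecutive points beyond the same 1σ limit) is satisfied at point 11.

rule 3 at point 11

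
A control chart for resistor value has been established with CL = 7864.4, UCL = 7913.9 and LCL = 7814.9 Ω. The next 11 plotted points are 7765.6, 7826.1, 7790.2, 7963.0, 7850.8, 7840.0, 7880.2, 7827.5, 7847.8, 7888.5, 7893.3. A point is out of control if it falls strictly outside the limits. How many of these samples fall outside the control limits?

3

Compare each point to [7814.9, 7913.9]: sample 1 = 7765.6 < LCL; sample 3 = 7790.2 < LCL; sample 4 = 7963.0 > UCL.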